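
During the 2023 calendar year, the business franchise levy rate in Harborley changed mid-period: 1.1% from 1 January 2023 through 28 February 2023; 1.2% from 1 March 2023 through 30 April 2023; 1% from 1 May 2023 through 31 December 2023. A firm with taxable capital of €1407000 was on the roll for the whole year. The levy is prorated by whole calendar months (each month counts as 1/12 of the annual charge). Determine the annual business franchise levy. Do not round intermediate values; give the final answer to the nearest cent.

€14773.50

1 January – 28 February 2023: 2 months at 1.1% → €1407000 × 1.1% × 2/12 = €2579.5000
1 March – 30 April 2023: 2 months at 1.2% → €1407000 × 1.2% × 2/12 = €2814.0000
1 May – 31 December 2023: 8 months at 1% → €1407000 × 1% × 8/12 = €9380.0000
Total = €14773.5000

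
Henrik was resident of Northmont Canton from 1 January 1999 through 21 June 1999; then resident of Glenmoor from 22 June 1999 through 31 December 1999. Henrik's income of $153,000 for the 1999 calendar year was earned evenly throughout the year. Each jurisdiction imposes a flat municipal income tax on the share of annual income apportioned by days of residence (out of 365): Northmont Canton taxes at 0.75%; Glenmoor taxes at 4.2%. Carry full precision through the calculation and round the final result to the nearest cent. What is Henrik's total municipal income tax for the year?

Northmont Canton, 1 January – 21 June 1999: 172 days → $153,000 × 0.75% × 172/365 = $540.7397
Glenmoor, 22 June – 31 December 1999: 193 days → $153,000 × 4.2% × 193/365 = $3,397.8575
Total = $3,938.5973

$3,938.60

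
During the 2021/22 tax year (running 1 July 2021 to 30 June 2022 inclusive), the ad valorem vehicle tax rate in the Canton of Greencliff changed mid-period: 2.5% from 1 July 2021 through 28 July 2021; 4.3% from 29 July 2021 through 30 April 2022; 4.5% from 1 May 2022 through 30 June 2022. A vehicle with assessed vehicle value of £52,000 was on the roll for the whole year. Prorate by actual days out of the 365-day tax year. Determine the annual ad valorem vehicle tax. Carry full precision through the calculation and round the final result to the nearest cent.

£2,181.58

1 July – 28 July 2021: 28 days at 2.5% → £52,000 × 2.5% × 28/365 = £99.7260
29 July 2021 – 30 April 2022: 276 days at 4.3% → £52,000 × 4.3% × 276/365 = £1,690.7836
1 May – 30 June 2022: 61 days at 4.5% → £52,000 × 4.5% × 61/365 = £391.0685
Total = £2,181.5781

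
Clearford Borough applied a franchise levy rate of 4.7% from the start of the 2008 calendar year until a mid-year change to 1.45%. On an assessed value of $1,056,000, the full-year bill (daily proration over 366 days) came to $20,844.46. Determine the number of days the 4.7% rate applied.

Let d = days at the first rate; then 366 − d days at the second rate.
$1,056,000 × [4.7%·d + 1.45%·(366−d)] / 366 = $20,844.46
Solving gives d = 59, so the new rate took effect on February 29, 2008.

59 days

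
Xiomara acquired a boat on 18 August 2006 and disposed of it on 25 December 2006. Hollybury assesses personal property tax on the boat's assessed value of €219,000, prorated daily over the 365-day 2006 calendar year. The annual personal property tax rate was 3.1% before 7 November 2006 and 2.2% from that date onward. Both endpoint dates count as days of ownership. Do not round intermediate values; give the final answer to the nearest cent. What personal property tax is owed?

€2,153.40

18 August – 6 November 2006: 81 days at 3.1% → €219,000 × 3.1% × 81/365 = €1,506.6000
7 November – 25 December 2006: 49 days at 2.2% → €219,000 × 2.2% × 49/365 = €646.8000
Total = €2,153.4000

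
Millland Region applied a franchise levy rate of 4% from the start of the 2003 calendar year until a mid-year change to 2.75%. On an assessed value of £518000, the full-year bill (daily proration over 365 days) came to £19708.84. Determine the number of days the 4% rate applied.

308 days

Let d = days at the first rate; then 365 − d days at the second rate.
£518000 × [4%·d + 2.75%·(365−d)] / 365 = £19708.84
Solving gives d = 308, so the new rate took effect on 5 November 2003.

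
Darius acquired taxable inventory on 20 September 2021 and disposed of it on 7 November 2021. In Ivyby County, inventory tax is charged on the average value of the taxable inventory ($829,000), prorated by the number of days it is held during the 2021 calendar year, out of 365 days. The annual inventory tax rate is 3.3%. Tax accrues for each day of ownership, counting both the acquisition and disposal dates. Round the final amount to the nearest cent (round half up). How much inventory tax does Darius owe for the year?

$3,672.58

Days held (20 September – 7 November 2021): 49 out of 365
Tax = $829,000 × 3.3% × 49/365 = $3,672.5836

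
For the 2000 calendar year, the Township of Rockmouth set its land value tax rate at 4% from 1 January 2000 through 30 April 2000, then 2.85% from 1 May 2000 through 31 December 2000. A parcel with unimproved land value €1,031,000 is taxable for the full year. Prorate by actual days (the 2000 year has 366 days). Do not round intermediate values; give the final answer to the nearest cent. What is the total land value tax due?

€33,303.27

1 January – 30 April 2000: 121 days at 4% → €1,031,000 × 4% × 121/366 = €13,633.9891
1 May – 31 December 2000: 245 days at 2.85% → €1,031,000 × 2.85% × 245/366 = €19,669.2828
Total = €33,303.2719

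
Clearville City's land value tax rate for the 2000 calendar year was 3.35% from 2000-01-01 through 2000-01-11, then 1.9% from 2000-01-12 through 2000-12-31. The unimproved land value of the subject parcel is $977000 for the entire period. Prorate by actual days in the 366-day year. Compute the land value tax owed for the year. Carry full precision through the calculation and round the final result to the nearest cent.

2000-01-01 to 2000-01-11: 11 days at 3.35% → $977000 × 3.35% × 11/366 = $983.6735
2000-01-12 to 2000-12-31: 355 days at 1.9% → $977000 × 1.9% × 355/366 = $18005.0956
Total = $18988.7691

$18988.77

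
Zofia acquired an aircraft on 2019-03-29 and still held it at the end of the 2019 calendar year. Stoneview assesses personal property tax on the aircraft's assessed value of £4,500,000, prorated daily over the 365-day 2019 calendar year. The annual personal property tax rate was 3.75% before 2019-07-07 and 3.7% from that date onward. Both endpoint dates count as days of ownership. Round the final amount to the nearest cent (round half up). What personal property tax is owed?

2019-03-29 to 2019-07-06: 100 days at 3.75% → £4,500,000 × 3.75% × 100/365 = £46,232.8767
2019-07-07 to 2019-12-31: 178 days at 3.7% → £4,500,000 × 3.7% × 178/365 = £81,197.2603
Total = £127,430.1370

£127,430.14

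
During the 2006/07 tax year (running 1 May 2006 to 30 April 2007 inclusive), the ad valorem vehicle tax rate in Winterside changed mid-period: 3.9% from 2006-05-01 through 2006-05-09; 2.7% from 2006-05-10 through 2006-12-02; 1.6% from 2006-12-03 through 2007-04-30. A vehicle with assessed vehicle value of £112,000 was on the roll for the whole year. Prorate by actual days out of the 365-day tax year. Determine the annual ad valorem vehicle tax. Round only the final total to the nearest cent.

2006-05-01 to 2006-05-09: 9 days at 3.9% → £112,000 × 3.9% × 9/365 = £107.7041
2006-05-10 to 2006-12-02: 207 days at 2.7% → £112,000 × 2.7% × 207/365 = £1,714.9808
2006-12-03 to 2007-04-30: 149 days at 1.6% → £112,000 × 1.6% × 149/365 = £731.5288
Total = £2,554.2137

£2,554.21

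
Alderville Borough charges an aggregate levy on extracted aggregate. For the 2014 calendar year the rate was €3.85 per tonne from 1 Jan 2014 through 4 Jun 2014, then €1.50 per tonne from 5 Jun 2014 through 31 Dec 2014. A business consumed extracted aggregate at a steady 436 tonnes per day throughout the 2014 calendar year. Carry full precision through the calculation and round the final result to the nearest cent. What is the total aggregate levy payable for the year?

1 Jan – 4 Jun 2014: 155 days × 436 tonnes/day = 67,580 tonnes at €3.85/tonne → €260,183.00
5 Jun – 31 Dec 2014: 210 days × 436 tonnes/day = 91,560 tonnes at €1.50/tonne → €137,340.00

€397,523.00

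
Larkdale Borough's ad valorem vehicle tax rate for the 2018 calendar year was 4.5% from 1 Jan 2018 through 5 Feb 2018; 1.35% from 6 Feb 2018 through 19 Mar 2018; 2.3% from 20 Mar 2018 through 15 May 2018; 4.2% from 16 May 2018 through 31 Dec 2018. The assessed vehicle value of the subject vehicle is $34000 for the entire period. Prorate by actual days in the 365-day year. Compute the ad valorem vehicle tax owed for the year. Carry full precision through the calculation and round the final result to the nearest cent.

1 Jan – 5 Feb 2018: 36 days at 4.5% → $34000 × 4.5% × 36/365 = $150.9041
6 Feb – 19 Mar 2018: 42 days at 1.35% → $34000 × 1.35% × 42/365 = $52.8164
20 Mar – 15 May 2018: 57 days at 2.3% → $34000 × 2.3% × 57/365 = $122.1205
16 May – 31 Dec 2018: 230 days at 4.2% → $34000 × 4.2% × 230/365 = $899.8356
Total = $1225.6767

$1225.68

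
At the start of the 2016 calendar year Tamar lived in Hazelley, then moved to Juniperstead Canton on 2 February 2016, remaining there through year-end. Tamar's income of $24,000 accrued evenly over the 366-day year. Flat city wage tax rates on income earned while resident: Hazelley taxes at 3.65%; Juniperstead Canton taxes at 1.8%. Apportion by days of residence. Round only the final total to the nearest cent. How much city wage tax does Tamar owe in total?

Hazelley, 1 January – 1 February 2016: 32 days → $24,000 × 3.65% × 32/366 = $76.5902
Juniperstead Canton, 2 February – 31 December 2016: 334 days → $24,000 × 1.8% × 334/366 = $394.2295
Total = $470.8197

$470.82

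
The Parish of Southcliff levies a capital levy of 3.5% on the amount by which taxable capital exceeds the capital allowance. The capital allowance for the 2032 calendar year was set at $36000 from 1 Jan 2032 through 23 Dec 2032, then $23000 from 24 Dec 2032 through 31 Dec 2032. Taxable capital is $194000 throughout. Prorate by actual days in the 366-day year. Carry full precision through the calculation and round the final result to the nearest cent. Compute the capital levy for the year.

$5539.95

1 Jan – 23 Dec 2032: 358 days, exemption $36000 → ($194000 − $36000) × 3.5% × 358/366 = $5409.1257
24 Dec – 31 Dec 2032: 8 days, exemption $23000 → ($194000 − $23000) × 3.5% × 8/366 = $130.8197
Total = $5539.9454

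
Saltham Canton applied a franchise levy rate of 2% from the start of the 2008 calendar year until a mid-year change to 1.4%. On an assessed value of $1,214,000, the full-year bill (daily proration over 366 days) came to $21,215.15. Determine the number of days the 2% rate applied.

Let d = days at the first rate; then 366 − d days at the second rate.
$1,214,000 × [2%·d + 1.4%·(366−d)] / 366 = $21,215.15
Solving gives d = 212, so the new rate took effect on July 31, 2008.

212 days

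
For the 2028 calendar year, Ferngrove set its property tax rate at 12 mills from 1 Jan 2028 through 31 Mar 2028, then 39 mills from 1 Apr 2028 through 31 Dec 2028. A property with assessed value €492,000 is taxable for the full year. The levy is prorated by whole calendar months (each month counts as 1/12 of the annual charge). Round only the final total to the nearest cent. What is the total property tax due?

1 Jan – 31 Mar 2028: 3 months at 12 mills → €492,000 × 1.2% × 3/12 = €1,476.0000
1 Apr – 31 Dec 2028: 9 months at 39 mills → €492,000 × 3.9% × 9/12 = €14,391.0000
Total = €15,867.0000

€15,867.00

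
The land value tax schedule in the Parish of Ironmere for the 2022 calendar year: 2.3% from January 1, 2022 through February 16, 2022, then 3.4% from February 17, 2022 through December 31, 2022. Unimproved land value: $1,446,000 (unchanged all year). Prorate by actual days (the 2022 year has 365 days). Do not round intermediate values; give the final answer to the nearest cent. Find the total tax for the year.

January 1 – February 16, 2022: 47 days at 2.3% → $1,446,000 × 2.3% × 47/365 = $4,282.5370
February 17 – December 31, 2022: 318 days at 3.4% → $1,446,000 × 3.4% × 318/365 = $42,833.2932
Total = $47,115.8301

$47,115.83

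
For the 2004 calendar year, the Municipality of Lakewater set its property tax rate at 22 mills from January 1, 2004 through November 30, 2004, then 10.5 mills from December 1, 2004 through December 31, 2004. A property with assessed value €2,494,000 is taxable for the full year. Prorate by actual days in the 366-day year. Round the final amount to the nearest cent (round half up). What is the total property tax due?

€52,438.73

January 1 – November 30, 2004: 335 days at 22 mills → €2,494,000 × 2.2% × 335/366 = €50,220.7104
December 1 – December 31, 2004: 31 days at 10.5 mills → €2,494,000 × 1.05% × 31/366 = €2,218.0246
Total = €52,438.7350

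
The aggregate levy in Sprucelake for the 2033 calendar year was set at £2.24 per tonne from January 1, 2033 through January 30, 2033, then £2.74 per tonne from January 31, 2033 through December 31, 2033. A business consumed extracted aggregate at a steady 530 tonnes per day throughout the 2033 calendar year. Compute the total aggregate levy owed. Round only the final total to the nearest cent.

£522103.00

January 1 – January 30, 2033: 30 days × 530 tonnes/day = 15,900 tonnes at £2.24/tonne → £35616.00
January 31 – December 31, 2033: 335 days × 530 tonnes/day = 177,550 tonnes at £2.74/tonne → £486487.00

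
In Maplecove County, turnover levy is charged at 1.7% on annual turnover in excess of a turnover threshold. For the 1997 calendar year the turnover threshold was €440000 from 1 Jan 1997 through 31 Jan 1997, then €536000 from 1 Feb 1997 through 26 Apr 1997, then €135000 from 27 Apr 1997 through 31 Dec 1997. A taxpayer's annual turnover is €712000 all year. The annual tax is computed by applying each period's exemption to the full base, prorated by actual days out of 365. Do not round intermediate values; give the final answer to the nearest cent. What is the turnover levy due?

€7781.11

1 Jan – 31 Jan 1997: 31 days, exemption €440000 → (€712000 − €440000) × 1.7% × 31/365 = €392.7233
1 Feb – 26 Apr 1997: 85 days, exemption €536000 → (€712000 − €536000) × 1.7% × 85/365 = €696.7671
27 Apr – 31 Dec 1997: 249 days, exemption €135000 → (€712000 − €135000) × 1.7% × 249/365 = €6691.6192
Total = €7781.1096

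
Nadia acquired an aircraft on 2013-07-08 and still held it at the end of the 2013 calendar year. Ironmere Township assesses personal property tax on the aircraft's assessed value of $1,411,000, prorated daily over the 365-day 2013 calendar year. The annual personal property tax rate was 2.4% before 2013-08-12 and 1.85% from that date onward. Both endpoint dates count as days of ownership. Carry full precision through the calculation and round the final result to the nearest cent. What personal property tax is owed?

2013-07-08 to 2013-08-11: 35 days at 2.4% → $1,411,000 × 2.4% × 35/365 = $3,247.2329
2013-08-12 to 2013-12-31: 142 days at 1.85% → $1,411,000 × 1.85% × 142/365 = $10,155.3342
Total = $13,402.5671

$13,402.57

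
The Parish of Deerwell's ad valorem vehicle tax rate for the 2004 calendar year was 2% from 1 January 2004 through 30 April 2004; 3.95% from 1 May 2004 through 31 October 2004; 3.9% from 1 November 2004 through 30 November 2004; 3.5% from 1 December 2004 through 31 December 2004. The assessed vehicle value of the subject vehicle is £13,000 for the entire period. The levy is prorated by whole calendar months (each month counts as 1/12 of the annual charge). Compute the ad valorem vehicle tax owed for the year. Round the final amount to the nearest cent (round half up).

1 January – 30 April 2004: 4 months at 2% → £13,000 × 2% × 4/12 = £86.6667
1 May – 31 October 2004: 6 months at 3.95% → £13,000 × 3.95% × 6/12 = £256.7500
1 November – 30 November 2004: 1 month at 3.9% → £13,000 × 3.9% × 1/12 = £42.2500
1 December – 31 December 2004: 1 month at 3.5% → £13,000 × 3.5% × 1/12 = £37.9167
Total = £423.5833

£423.58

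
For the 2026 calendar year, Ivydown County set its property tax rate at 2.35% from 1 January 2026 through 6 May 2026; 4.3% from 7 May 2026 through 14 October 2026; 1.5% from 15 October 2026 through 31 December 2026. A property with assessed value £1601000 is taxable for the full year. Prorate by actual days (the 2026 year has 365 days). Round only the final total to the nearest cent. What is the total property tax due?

£48486.18

1 January – 6 May 2026: 126 days at 2.35% → £1601000 × 2.35% × 126/365 = £12987.8384
7 May – 14 October 2026: 161 days at 4.3% → £1601000 × 4.3% × 161/365 = £30366.3644
15 October – 31 December 2026: 78 days at 1.5% → £1601000 × 1.5% × 78/365 = £5131.9726
Total = £48486.1753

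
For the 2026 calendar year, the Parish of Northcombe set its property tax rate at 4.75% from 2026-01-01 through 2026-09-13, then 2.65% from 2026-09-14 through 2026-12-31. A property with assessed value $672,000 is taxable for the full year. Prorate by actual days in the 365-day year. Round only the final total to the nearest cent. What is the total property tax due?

$27,705.73

2026-01-01 to 2026-09-13: 256 days at 4.75% → $672,000 × 4.75% × 256/365 = $22,387.7260
2026-09-14 to 2026-12-31: 109 days at 2.65% → $672,000 × 2.65% × 109/365 = $5,318.0055
Total = $27,705.7315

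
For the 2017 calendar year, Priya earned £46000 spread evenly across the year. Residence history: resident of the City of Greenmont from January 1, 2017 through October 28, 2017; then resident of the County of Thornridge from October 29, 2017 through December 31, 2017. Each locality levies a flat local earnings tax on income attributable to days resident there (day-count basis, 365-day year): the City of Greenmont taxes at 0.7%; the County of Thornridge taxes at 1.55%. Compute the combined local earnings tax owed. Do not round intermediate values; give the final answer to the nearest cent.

The City of Greenmont, January 1 – October 28, 2017: 301 days → £46000 × 0.7% × 301/365 = £265.5397
The County of Thornridge, October 29 – December 31, 2017: 64 days → £46000 × 1.55% × 64/365 = £125.0192
Total = £390.5589

£390.56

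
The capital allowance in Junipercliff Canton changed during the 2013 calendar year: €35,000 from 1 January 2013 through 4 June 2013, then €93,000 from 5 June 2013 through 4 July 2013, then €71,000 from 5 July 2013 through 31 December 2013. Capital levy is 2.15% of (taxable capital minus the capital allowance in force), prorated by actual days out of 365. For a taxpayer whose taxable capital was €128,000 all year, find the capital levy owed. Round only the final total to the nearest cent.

€1,515.31

1 January – 4 June 2013: 155 days, exemption €35,000 → (€128,000 − €35,000) × 2.15% × 155/365 = €849.1027
5 June – 4 July 2013: 30 days, exemption €93,000 → (€128,000 − €93,000) × 2.15% × 30/365 = €61.8493
5 July – 31 December 2013: 180 days, exemption €71,000 → (€128,000 − €71,000) × 2.15% × 180/365 = €604.3562
Total = €1,515.3082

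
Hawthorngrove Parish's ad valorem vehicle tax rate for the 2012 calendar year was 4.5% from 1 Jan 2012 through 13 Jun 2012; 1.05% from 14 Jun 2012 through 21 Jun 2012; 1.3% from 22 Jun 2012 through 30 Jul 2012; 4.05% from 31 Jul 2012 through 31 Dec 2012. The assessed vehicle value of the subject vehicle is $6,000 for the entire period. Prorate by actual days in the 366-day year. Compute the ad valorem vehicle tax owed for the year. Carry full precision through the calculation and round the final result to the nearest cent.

$233.66

1 Jan – 13 Jun 2012: 165 days at 4.5% → $6,000 × 4.5% × 165/366 = $121.7213
14 Jun – 21 Jun 2012: 8 days at 1.05% → $6,000 × 1.05% × 8/366 = $1.3770
22 Jun – 30 Jul 2012: 39 days at 1.3% → $6,000 × 1.3% × 39/366 = $8.3115
31 Jul – 31 Dec 2012: 154 days at 4.05% → $6,000 × 4.05% × 154/366 = $102.2459
Total = $233.6557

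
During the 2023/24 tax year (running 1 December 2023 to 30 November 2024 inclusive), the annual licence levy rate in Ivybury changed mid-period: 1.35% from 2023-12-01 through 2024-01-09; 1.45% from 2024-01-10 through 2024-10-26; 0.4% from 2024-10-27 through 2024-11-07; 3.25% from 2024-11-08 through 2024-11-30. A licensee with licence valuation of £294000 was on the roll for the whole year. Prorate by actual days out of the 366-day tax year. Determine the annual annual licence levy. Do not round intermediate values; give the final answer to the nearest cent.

£4462.21

2023-12-01 to 2024-01-09: 40 days at 1.35% → £294000 × 1.35% × 40/366 = £433.7705
2024-01-10 to 2024-10-26: 291 days at 1.45% → £294000 × 1.45% × 291/366 = £3389.4344
2024-10-27 to 2024-11-07: 12 days at 0.4% → £294000 × 0.4% × 12/366 = £38.5574
2024-11-08 to 2024-11-30: 23 days at 3.25% → £294000 × 3.25% × 23/366 = £600.4508
Total = £4462.2131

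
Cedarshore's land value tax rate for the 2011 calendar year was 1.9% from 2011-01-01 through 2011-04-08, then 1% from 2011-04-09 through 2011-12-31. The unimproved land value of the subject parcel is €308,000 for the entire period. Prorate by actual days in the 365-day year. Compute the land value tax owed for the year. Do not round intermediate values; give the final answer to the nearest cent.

€3,824.26

2011-01-01 to 2011-04-08: 98 days at 1.9% → €308,000 × 1.9% × 98/365 = €1,571.2219
2011-04-09 to 2011-12-31: 267 days at 1% → €308,000 × 1% × 267/365 = €2,253.0411
Total = €3,824.2630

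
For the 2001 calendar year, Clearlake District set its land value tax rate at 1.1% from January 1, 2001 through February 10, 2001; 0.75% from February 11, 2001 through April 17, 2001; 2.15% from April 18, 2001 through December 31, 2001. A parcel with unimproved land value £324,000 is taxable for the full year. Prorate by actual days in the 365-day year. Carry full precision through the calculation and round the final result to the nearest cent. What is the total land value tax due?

£5,763.65

January 1 – February 10, 2001: 41 days at 1.1% → £324,000 × 1.1% × 41/365 = £400.3397
February 11 – April 17, 2001: 66 days at 0.75% → £324,000 × 0.75% × 66/365 = £439.3973
April 18 – December 31, 2001: 258 days at 2.15% → £324,000 × 2.15% × 258/365 = £4,923.9123
Total = £5,763.6493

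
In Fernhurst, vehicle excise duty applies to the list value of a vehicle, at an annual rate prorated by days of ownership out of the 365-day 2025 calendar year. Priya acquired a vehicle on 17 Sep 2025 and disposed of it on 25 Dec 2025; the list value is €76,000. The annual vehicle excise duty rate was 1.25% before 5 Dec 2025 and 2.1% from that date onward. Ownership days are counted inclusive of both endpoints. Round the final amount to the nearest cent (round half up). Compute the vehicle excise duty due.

17 Sep – 4 Dec 2025: 79 days at 1.25% → €76,000 × 1.25% × 79/365 = €205.6164
5 Dec – 25 Dec 2025: 21 days at 2.1% → €76,000 × 2.1% × 21/365 = €91.8247
Total = €297.4411

€297.44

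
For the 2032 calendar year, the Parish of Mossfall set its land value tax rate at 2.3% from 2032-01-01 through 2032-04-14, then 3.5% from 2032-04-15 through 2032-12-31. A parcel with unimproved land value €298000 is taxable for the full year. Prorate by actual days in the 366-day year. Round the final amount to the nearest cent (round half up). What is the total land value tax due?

2032-01-01 to 2032-04-14: 105 days at 2.3% → €298000 × 2.3% × 105/366 = €1966.3115
2032-04-15 to 2032-12-31: 261 days at 3.5% → €298000 × 3.5% × 261/366 = €7437.7869
Total = €9404.0984

€9404.10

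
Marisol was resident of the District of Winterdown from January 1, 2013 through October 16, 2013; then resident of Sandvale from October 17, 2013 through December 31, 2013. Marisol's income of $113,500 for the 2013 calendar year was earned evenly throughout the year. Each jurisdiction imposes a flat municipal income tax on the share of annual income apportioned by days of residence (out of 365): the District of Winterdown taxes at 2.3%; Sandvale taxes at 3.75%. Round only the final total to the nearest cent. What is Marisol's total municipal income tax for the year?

$2,953.18

The District of Winterdown, January 1 – October 16, 2013: 289 days → $113,500 × 2.3% × 289/365 = $2,066.9438
Sandvale, October 17 – December 31, 2013: 76 days → $113,500 × 3.75% × 76/365 = $886.2329
Total = $2,953.1767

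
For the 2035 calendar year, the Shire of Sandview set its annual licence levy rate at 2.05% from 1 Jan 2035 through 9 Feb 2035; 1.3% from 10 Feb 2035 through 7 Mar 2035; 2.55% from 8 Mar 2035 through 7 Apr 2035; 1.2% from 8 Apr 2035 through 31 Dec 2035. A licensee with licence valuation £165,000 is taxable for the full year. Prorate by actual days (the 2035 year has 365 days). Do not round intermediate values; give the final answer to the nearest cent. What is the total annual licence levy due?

1 Jan – 9 Feb 2035: 40 days at 2.05% → £165,000 × 2.05% × 40/365 = £370.6849
10 Feb – 7 Mar 2035: 26 days at 1.3% → £165,000 × 1.3% × 26/365 = £152.7945
8 Mar – 7 Apr 2035: 31 days at 2.55% → £165,000 × 2.55% × 31/365 = £357.3493
8 Apr – 31 Dec 2035: 268 days at 1.2% → £165,000 × 1.2% × 268/365 = £1,453.8082
Total = £2,334.6370

£2,334.64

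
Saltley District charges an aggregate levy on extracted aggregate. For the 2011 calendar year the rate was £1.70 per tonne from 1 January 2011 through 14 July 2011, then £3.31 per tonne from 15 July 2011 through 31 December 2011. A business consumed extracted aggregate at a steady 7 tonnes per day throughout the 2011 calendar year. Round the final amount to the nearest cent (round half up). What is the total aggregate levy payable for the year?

£6259.40

1 January – 14 July 2011: 195 days × 7 tonnes/day = 1,365 tonnes at £1.70/tonne → £2320.50
15 July – 31 December 2011: 170 days × 7 tonnes/day = 1,190 tonnes at £3.31/tonne → £3938.90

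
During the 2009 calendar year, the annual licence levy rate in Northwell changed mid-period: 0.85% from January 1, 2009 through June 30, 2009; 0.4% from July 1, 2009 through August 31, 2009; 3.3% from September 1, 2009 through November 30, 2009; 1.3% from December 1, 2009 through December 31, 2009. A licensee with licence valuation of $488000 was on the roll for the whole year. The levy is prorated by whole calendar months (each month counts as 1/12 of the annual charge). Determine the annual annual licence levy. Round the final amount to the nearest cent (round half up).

January 1 – June 30, 2009: 6 months at 0.85% → $488000 × 0.85% × 6/12 = $2074.0000
July 1 – August 31, 2009: 2 months at 0.4% → $488000 × 0.4% × 2/12 = $325.3333
September 1 – November 30, 2009: 3 months at 3.3% → $488000 × 3.3% × 3/12 = $4026.0000
December 1 – December 31, 2009: 1 month at 1.3% → $488000 × 1.3% × 1/12 = $528.6667
Total = $6954.0000

$6954.00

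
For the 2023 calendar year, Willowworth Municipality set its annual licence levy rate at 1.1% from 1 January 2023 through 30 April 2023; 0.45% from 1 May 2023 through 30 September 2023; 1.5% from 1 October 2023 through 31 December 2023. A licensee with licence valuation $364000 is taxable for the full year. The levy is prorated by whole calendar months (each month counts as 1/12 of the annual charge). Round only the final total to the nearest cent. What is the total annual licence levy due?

1 January – 30 April 2023: 4 months at 1.1% → $364000 × 1.1% × 4/12 = $1334.6667
1 May – 30 September 2023: 5 months at 0.45% → $364000 × 0.45% × 5/12 = $682.5000
1 October – 31 December 2023: 3 months at 1.5% → $364000 × 1.5% × 3/12 = $1365.0000
Total = $3382.1667

$3382.17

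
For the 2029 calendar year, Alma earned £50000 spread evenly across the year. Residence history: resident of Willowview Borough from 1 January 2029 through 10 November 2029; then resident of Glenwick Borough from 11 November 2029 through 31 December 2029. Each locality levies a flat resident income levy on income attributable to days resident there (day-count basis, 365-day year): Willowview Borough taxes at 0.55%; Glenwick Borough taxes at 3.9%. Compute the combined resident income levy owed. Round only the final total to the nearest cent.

Willowview Borough, 1 January – 10 November 2029: 314 days → £50000 × 0.55% × 314/365 = £236.5753
Glenwick Borough, 11 November – 31 December 2029: 51 days → £50000 × 3.9% × 51/365 = £272.4658
Total = £509.0411

£509.04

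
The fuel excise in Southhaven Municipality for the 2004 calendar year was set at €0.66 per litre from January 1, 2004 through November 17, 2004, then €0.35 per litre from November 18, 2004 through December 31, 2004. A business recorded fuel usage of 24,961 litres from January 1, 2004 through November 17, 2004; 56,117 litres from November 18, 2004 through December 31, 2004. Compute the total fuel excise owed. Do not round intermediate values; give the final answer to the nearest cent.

January 1 – November 17, 2004: 24,961 litres at €0.66/litre → €16,474.26
November 18 – December 31, 2004: 56,117 litres at €0.35/litre → €19,640.95

€36,115.21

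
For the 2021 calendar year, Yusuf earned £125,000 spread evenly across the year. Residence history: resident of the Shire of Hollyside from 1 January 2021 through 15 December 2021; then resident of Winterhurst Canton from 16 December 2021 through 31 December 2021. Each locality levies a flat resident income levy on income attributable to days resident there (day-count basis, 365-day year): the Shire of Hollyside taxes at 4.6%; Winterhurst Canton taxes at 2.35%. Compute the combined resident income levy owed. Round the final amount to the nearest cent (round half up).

The Shire of Hollyside, 1 January – 15 December 2021: 349 days → £125,000 × 4.6% × 349/365 = £5,497.9452
Winterhurst Canton, 16 December – 31 December 2021: 16 days → £125,000 × 2.35% × 16/365 = £128.7671
Total = £5,626.7123

£5,626.71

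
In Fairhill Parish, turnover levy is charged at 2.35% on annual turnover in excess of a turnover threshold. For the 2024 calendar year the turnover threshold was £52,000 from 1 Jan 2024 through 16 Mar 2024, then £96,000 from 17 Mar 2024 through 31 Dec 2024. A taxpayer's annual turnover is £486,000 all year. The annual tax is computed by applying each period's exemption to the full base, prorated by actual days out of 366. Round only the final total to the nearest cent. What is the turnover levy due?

1 Jan – 16 Mar 2024: 76 days, exemption £52,000 → (£486,000 − £52,000) × 2.35% × 76/366 = £2,117.8251
17 Mar – 31 Dec 2024: 290 days, exemption £96,000 → (£486,000 − £96,000) × 2.35% × 290/366 = £7,261.8852
Total = £9,379.7104

£9,379.71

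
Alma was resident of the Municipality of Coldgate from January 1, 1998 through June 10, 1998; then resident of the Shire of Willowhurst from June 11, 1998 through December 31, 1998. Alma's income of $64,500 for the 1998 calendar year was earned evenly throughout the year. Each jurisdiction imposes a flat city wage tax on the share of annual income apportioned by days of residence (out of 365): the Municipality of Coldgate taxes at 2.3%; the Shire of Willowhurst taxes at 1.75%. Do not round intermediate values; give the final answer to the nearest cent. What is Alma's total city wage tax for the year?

$1,285.23

The Municipality of Coldgate, January 1 – June 10, 1998: 161 days → $64,500 × 2.3% × 161/365 = $654.3658
The Shire of Willowhurst, June 11 – December 31, 1998: 204 days → $64,500 × 1.75% × 204/365 = $630.8630
Total = $1,285.2288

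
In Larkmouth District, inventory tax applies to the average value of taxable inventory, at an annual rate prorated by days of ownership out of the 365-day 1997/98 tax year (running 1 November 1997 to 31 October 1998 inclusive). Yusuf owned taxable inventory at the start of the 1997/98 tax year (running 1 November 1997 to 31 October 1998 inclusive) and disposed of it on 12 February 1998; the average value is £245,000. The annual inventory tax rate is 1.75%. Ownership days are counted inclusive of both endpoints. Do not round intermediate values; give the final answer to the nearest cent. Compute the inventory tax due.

Days held (1 November 1997 – 12 February 1998): 104 out of 365
Tax = £245,000 × 1.75% × 104/365 = £1,221.6438

£1,221.64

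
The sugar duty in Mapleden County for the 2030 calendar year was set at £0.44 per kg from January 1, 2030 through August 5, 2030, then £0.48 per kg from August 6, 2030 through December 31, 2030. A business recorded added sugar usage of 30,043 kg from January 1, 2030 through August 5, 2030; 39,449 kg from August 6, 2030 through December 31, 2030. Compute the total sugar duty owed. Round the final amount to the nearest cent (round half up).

January 1 – August 5, 2030: 30,043 kg at £0.44/kg → £13,218.92
August 6 – December 31, 2030: 39,449 kg at £0.48/kg → £18,935.52

£32,154.44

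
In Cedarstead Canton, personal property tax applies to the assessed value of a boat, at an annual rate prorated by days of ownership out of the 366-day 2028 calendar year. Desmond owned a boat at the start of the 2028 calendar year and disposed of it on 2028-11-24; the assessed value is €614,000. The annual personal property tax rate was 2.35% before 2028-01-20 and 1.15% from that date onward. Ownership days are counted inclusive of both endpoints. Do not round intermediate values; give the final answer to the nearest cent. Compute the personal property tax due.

€6,729.67

2028-01-01 to 2028-01-19: 19 days at 2.35% → €614,000 × 2.35% × 19/366 = €749.0464
2028-01-20 to 2028-11-24: 310 days at 1.15% → €614,000 × 1.15% × 310/366 = €5,980.6284
Total = €6,729.6749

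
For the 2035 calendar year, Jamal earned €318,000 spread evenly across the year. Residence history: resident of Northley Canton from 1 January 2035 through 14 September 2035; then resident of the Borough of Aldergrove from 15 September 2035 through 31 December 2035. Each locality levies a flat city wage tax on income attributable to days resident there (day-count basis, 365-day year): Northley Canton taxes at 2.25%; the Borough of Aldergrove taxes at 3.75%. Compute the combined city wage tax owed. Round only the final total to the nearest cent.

€8,566.40

Northley Canton, 1 January – 14 September 2035: 257 days → €318,000 × 2.25% × 257/365 = €5,037.9041
The Borough of Aldergrove, 15 September – 31 December 2035: 108 days → €318,000 × 3.75% × 108/365 = €3,528.4932
Total = €8,566.3973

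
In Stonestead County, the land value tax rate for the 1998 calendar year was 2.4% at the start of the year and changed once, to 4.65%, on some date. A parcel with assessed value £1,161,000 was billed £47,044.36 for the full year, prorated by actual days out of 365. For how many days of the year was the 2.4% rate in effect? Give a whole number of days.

97 days

Let d = days at the first rate; then 365 − d days at the second rate.
£1,161,000 × [2.4%·d + 4.65%·(365−d)] / 365 = £47,044.36
Solving gives d = 97, so the new rate took effect on 8 Apr 1998.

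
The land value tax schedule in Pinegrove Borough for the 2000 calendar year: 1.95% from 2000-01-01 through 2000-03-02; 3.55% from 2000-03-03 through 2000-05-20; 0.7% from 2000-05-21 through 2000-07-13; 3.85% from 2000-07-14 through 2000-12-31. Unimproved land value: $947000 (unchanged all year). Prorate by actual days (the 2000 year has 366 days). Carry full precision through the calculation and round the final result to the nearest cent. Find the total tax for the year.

$28397.06

2000-01-01 to 2000-03-02: 62 days at 1.95% → $947000 × 1.95% × 62/366 = $3128.2049
2000-03-03 to 2000-05-20: 79 days at 3.55% → $947000 × 3.55% × 79/366 = $7256.4522
2000-05-21 to 2000-07-13: 54 days at 0.7% → $947000 × 0.7% × 54/366 = $978.0492
2000-07-14 to 2000-12-31: 171 days at 3.85% → $947000 × 3.85% × 171/366 = $17034.3566
Total = $28397.0628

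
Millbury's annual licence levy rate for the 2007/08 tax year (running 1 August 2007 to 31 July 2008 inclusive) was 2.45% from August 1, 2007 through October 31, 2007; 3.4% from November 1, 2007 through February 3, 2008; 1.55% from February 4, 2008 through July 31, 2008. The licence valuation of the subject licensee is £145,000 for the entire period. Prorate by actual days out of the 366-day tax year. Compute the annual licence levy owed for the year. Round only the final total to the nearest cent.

£3,271.81

August 1 – October 31, 2007: 92 days at 2.45% → £145,000 × 2.45% × 92/366 = £892.9781
November 1, 2007 – February 3, 2008: 95 days at 3.4% → £145,000 × 3.4% × 95/366 = £1,279.6448
February 4 – July 31, 2008: 179 days at 1.55% → £145,000 × 1.55% × 179/366 = £1,099.1872
Total = £3,271.8101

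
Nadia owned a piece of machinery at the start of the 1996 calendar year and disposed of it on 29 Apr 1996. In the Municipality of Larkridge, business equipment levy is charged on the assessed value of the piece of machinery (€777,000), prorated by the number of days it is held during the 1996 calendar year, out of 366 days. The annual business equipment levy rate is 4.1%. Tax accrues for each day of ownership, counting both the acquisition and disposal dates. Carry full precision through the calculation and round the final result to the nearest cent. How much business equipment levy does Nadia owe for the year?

€10,444.92

Days held (1 Jan – 29 Apr 1996): 120 out of 366
Tax = €777,000 × 4.1% × 120/366 = €10,444.9180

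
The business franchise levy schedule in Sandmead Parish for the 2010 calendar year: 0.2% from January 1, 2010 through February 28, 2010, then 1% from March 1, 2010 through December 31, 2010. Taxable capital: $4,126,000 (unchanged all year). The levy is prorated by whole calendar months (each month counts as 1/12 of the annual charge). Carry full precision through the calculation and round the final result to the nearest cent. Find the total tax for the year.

$35,758.67

January 1 – February 28, 2010: 2 months at 0.2% → $4,126,000 × 0.2% × 2/12 = $1,375.3333
March 1 – December 31, 2010: 10 months at 1% → $4,126,000 × 1% × 10/12 = $34,383.3333
Total = $35,758.6667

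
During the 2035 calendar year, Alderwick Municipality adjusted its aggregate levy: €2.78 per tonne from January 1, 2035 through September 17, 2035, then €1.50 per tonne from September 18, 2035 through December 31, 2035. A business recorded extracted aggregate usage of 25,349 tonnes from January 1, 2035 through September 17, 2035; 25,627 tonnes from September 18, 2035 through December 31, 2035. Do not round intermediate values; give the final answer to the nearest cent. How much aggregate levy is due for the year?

January 1 – September 17, 2035: 25,349 tonnes at €2.78/tonne → €70,470.22
September 18 – December 31, 2035: 25,627 tonnes at €1.50/tonne → €38,440.50

€108,910.72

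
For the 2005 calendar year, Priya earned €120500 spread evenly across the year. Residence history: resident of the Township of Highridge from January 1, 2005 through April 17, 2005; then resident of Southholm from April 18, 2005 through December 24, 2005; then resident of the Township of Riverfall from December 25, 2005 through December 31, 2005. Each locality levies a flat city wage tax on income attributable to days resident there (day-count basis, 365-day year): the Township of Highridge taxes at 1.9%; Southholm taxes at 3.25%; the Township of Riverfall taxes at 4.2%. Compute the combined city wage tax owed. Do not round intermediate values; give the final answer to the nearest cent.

The Township of Highridge, January 1 – April 17, 2005: 107 days → €120500 × 1.9% × 107/365 = €671.1685
Southholm, April 18 – December 24, 2005: 251 days → €120500 × 3.25% × 251/365 = €2693.0925
The Township of Riverfall, December 25 – December 31, 2005: 7 days → €120500 × 4.2% × 7/365 = €97.0603
Total = €3461.3212

€3461.32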